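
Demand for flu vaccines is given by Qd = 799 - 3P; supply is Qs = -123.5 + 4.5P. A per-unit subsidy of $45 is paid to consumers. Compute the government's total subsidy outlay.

Pre-subsidy: 799 - 3P = -123.5 + 4.5P gives P* = 123, Q* = 430.
With the rebate, buyers effectively pay Pb = Ps − 45, where Ps is the price sellers receive.
Demand in terms of Ps becomes Qd = 799 − 3(Ps − 45) = 934 - 3Ps. Setting this equal to supply: 934 - 3Ps = -123.5 + 4.5Ps, so Ps = 141.
Buyers pay Pb = 141 − 45 = 96; Q' = -123.5 + 4.5·141 = 511.
Government outlay = subsidy × quantity = 45 × 511 = 22995.

Government cost = $22995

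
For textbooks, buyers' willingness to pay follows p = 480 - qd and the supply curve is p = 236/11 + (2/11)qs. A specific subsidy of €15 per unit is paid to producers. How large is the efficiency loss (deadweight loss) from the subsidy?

Pre-subsidy: 480 - q = 236/11 + (2/11)q gives q* = 388 and p* = 92.
With the subsidy, sellers receive ps = pb + 15 for each unit, where pb is the price buyers pay.
On the curves, pb = 480 - q and ps = 236/11 + (2/11)q; the wedge ps − pb = 15 gives 236/11 + (2/11)q − (480 - q) = 15, so q' = 5209/13.
Then pb = 480 − 1·(5209/13) = 1031/13 and ps = 236/11 + (2/11)·(5209/13) = 1226/13.
The subsidy expands output by 5209/13 − 388 = 165/13 past the efficient level; on those units the gap between marginal cost and willingness to pay runs from 0 up to 15.
DWL = ½ × 15 × 165/13 = 2475/26.

Deadweight loss = 2475/26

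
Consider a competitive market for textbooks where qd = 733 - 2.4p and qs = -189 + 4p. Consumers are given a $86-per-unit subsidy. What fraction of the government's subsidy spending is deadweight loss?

Pre-subsidy: 733 - 2.4p = -189 + 4p gives p* = 144.0625, q* = 387.25.
With the rebate, buyers effectively pay pb = ps − 86, where ps is the price sellers receive.
Demand in terms of ps becomes qd = 733 − 2.4(ps − 86) = 939.4 - 2.4ps. Setting this equal to supply: 939.4 - 2.4ps = -189 + 4ps, so ps = 176.3125.
Buyers pay pb = 176.3125 − 86 = 90.3125; q' = -189 + 4·176.3125 = 516.25.
ΔCS = ½(387.25 + 516.25)(144.0625 − 90.3125) = 24281.5625; ΔPS = ½(387.25 + 516.25)(176.3125 − 144.0625) = 14568.9375.
Government spending = 86 × 516.25 = 44397.5.
DWL = ½ × 86 × (516.25 − 387.25) = 5547; fraction = 5547 / 44397.5 = 258/2065.

DWL / government spending = 258/2065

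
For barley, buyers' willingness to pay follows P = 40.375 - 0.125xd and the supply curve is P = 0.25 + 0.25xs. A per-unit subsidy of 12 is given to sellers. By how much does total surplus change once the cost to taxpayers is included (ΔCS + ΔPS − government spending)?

Pre-subsidy: 40.375 - 0.125x = 0.25 + 0.25x gives x* = 107 and P* = 27.
With the subsidy, sellers receive Ps = Pb + 12 for each unit, where Pb is the price buyers pay.
On the curves, Pb = 40.375 - 0.125x and Ps = 0.25 + 0.25x; the wedge Ps − Pb = 12 gives 0.25 + 0.25x − (40.375 - 0.125x) = 12, so x' = 139.
Then Pb = 40.375 − 0.125·139 = 23 and Ps = 0.25 + 0.25·139 = 35.
ΔCS = ½(107 + 139)(27 − 23) = 492; ΔPS = ½(107 + 139)(35 − 27) = 984.
Government spending = 12 × 139 = 1668.
Net change = 492 + 984 − 1668 = -192. The loss equals the DWL triangle ½·12·32.

Net change in total surplus = -192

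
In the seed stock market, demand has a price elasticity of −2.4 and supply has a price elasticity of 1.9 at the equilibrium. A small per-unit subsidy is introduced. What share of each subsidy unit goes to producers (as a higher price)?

For a small subsidy around the equilibrium, the benefit split depends on the relative slopes, which at a point are proportional to the elasticities.
Buyer share = εs/(εs + |εd|) = 1.9/(1.9 + 2.4) = 19/43; seller share = |εd|/(εs + |εd|) = 24/43.
So producers capture 24/43 of the subsidy.

Producer share = 24/43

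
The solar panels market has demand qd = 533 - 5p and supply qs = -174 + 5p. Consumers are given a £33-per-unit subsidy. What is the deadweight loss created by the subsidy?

Pre-subsidy: 533 - 5p = -174 + 5p gives p* = 70.7, q* = 179.5.
With the rebate, buyers effectively pay pb = ps − 33, where ps is the price sellers receive.
Demand in terms of ps becomes qd = 533 − 5(ps − 33) = 698 - 5ps. Setting this equal to supply: 698 - 5ps = -174 + 5ps, so ps = 87.2.
Buyers pay pb = 87.2 − 33 = 54.2; q' = -174 + 5·87.2 = 262.
The subsidy expands output by 262 − 179.5 = 82.5 past the efficient level; on those units the gap between marginal cost and willingness to pay runs from 0 up to 33.
DWL = ½ × 33 × 82.5 = 1361.25.

Deadweight loss = £1361.25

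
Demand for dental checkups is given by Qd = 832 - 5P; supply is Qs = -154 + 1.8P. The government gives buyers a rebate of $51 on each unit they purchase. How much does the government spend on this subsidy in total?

Government cost = $8899.5

Pre-subsidy: 832 - 5P = -154 + 1.8P gives P* = 145, Q* = 107.
With the rebate, buyers effectively pay Pb = Ps − 51, where Ps is the price sellers receive.
Demand in terms of Ps becomes Qd = 832 − 5(Ps − 51) = 1087 - 5Ps. Setting this equal to supply: 1087 - 5Ps = -154 + 1.8Ps, so Ps = 182.5.
Buyers pay Pb = 182.5 − 51 = 131.5; Q' = -154 + 1.8·182.5 = 174.5.
Government outlay = subsidy × quantity = 51 × 174.5 = 8899.5.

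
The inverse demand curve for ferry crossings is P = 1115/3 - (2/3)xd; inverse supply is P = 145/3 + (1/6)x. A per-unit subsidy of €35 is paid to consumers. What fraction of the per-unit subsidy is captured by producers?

Pre-subsidy: 1115/3 - (2/3)x = 145/3 + (1/6)x gives x* = 388 and P* = 113.
With the rebate, buyers effectively pay Pb = Ps − 35, where Ps is the price sellers receive.
On the curves, Pb = 1115/3 - (2/3)x and Ps = 145/3 + (1/6)x; the wedge Ps − Pb = 35 gives 145/3 + (1/6)x − (1115/3 - (2/3)x) = 35, so x' = 430.
Then Pb = 1115/3 − (2/3)·430 = 85 and Ps = 145/3 + (1/6)·430 = 120.
Buyers' price falls by P* − Pb = 113 − 85 = 28; sellers' price rises by Ps − P* = 120 − 113 = 7.
So producers capture 7/35 = 0.2 of each unit of subsidy.

Producer share = 0.2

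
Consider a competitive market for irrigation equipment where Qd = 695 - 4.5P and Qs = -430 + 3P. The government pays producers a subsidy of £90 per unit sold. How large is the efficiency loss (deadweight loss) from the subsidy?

Pre-subsidy: 695 - 4.5P = -430 + 3P gives P* = 150, Q* = 20.
With the subsidy, sellers receive Ps = Pb + 90 for each unit, where Pb is the price buyers pay.
Supply in terms of Pb becomes Qs = -430 + 3(Pb + 90) = -160 + 3Pb. Setting this equal to demand: 695 - 4.5Pb = -160 + 3Pb, so Pb = 114.
Sellers receive Ps = 114 + 90 = 204; Q' = 695 − 4.5·114 = 182.
The subsidy expands output by 182 − 20 = 162 past the efficient level; on those units the gap between marginal cost and willingness to pay runs from 0 up to 90.
DWL = ½ × 90 × 162 = 7290.

Deadweight loss = £7290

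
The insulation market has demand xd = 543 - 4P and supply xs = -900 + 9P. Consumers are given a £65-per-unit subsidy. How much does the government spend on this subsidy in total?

Pre-subsidy: 543 - 4P = -900 + 9P gives P* = 111, x* = 99.
With the rebate, buyers effectively pay Pb = Ps − 65, where Ps is the price sellers receive.
Demand in terms of Ps becomes xd = 543 − 4(Ps − 65) = 803 - 4Ps. Setting this equal to supply: 803 - 4Ps = -900 + 9Ps, so Ps = 131.
Buyers pay Pb = 131 − 65 = 66; x' = -900 + 9·131 = 279.
Government outlay = subsidy × quantity = 65 × 279 = 18135.

Government cost = £18135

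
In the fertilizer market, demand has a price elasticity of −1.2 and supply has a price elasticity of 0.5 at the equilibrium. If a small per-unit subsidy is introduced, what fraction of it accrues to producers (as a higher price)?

Producer share = 12/17

For a small subsidy around the equilibrium, the benefit split depends on the relative slopes, which at a point are proportional to the elasticities.
Buyer share = εs/(εs + |εd|) = 0.5/(0.5 + 1.2) = 5/17; seller share = |εd|/(εs + |εd|) = 12/17.
So producers capture 12/17 of the subsidy.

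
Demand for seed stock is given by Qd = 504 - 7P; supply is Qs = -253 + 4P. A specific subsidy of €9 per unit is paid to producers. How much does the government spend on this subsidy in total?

Pre-subsidy: 504 - 7P = -253 + 4P gives P* = 757/11, Q* = 245/11.
With the subsidy, sellers receive Ps = Pb + 9 for each unit, where Pb is the price buyers pay.
Supply in terms of Pb becomes Qs = -253 + 4(Pb + 9) = -217 + 4Pb. Setting this equal to demand: 504 - 7Pb = -217 + 4Pb, so Pb = 721/11.
Sellers receive Ps = 721/11 + 9 = 820/11; Q' = 504 − 7·(721/11) = 497/11.
Government outlay = subsidy × quantity = 9 × 497/11 = 4473/11.

Government cost = 4473/11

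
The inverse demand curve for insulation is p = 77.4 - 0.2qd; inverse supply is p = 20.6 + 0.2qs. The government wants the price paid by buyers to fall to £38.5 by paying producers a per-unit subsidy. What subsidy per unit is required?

Required subsidy s = £21 per unit

At a buyer price of 38.5, quantity demanded is 387 − 5·38.5 = 194.5.
Sellers supply 194.5 only when they receive ps = 20.6 + 0.2·194.5 = 59.5.
s = ps − pb = 59.5 − 38.5 = 21.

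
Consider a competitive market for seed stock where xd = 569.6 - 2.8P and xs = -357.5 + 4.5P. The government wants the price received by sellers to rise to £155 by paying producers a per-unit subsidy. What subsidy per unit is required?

Required subsidy s = £73 per unit

At a seller price of 155, quantity supplied is -357.5 + 4.5·155 = 340.
Buyers absorb 340 only when they pay Pb with 569.6 − 2.8·Pb = 340, i.e. Pb = 82.
s = Ps − Pb = 155 − 82 = 73.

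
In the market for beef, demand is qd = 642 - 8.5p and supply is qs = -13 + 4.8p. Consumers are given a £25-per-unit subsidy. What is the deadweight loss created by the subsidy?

Deadweight loss = 127500/133

Pre-subsidy: 642 - 8.5p = -13 + 4.8p gives p* = 6550/133, q* = 29711/133.
With the rebate, buyers effectively pay pb = ps − 25, where ps is the price sellers receive.
Demand in terms of ps becomes qd = 642 − 8.5(ps − 25) = 854.5 - 8.5ps. Setting this equal to supply: 854.5 - 8.5ps = -13 + 4.8ps, so ps = 8675/133.
Buyers pay pb = 8675/133 − 25 = 5350/133; q' = -13 + 4.8·(8675/133) = 39911/133.
The subsidy expands output by 39911/133 − 29711/133 = 10200/133 past the efficient level; on those units the gap between marginal cost and willingness to pay runs from 0 up to 25.
DWL = ½ × 25 × 10200/133 = 127500/133.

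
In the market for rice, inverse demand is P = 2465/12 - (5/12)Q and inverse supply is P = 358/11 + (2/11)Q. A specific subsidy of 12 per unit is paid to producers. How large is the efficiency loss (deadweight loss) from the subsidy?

Pre-subsidy: 2465/12 - (5/12)Q = 358/11 + (2/11)Q gives Q* = 22819/79 and P* = 6720/79.
With the subsidy, sellers receive Ps = Pb + 12 for each unit, where Pb is the price buyers pay.
On the curves, Pb = 2465/12 - (5/12)Q and Ps = 358/11 + (2/11)Q; the wedge Ps − Pb = 12 gives 358/11 + (2/11)Q − (2465/12 - (5/12)Q) = 12, so Q' = 24403/79.
Then Pb = 2465/12 − (5/12)·(24403/79) = 6060/79 and Ps = 358/11 + (2/11)·(24403/79) = 7008/79.
The subsidy expands output by 24403/79 − 22819/79 = 1584/79 past the efficient level; on those units the gap between marginal cost and willingness to pay runs from 0 up to 12.
DWL = ½ × 12 × 1584/79 = 9504/79.

Deadweight loss = 9504/79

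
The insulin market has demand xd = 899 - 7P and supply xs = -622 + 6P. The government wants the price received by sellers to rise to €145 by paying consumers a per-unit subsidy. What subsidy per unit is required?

Required subsidy s = €52 per unit

At a seller price of 145, quantity supplied is -622 + 6·145 = 248.
Buyers absorb 248 only when they pay Pb with 899 − 7·Pb = 248, i.e. Pb = 93.
s = Ps − Pb = 145 − 93 = 52.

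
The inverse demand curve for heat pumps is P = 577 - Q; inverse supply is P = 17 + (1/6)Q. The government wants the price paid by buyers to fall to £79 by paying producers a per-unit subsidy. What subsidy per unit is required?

Required subsidy s = £21 per unit

At a buyer price of 79, quantity demanded is 577 − 1·79 = 498.
Sellers supply 498 only when they receive Ps = 17 + (1/6)·498 = 100.
s = Ps − Pb = 100 − 79 = 21.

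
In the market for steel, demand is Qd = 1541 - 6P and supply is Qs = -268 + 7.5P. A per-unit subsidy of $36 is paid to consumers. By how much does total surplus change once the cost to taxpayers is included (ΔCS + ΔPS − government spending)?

Net change in total surplus = -$2160

Pre-subsidy: 1541 - 6P = -268 + 7.5P gives P* = 134, Q* = 737.
With the rebate, buyers effectively pay Pb = Ps − 36, where Ps is the price sellers receive.
Demand in terms of Ps becomes Qd = 1541 − 6(Ps − 36) = 1757 - 6Ps. Setting this equal to supply: 1757 - 6Ps = -268 + 7.5Ps, so Ps = 150.
Buyers pay Pb = 150 − 36 = 114; Q' = -268 + 7.5·150 = 857.
ΔCS = ½(737 + 857)(134 − 114) = 15940; ΔPS = ½(737 + 857)(150 − 134) = 12752.
Government spending = 36 × 857 = 30852.
Net change = 15940 + 12752 − 30852 = -2160. The loss equals the DWL triangle ½·36·120.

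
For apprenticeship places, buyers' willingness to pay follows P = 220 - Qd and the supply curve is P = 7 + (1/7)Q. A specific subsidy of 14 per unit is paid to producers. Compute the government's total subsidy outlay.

Government cost = 2780.75

Pre-subsidy: 220 - Q = 7 + (1/7)Q gives Q* = 186.375 and P* = 33.625.
With the subsidy, sellers receive Ps = Pb + 14 for each unit, where Pb is the price buyers pay.
On the curves, Pb = 220 - Q and Ps = 7 + (1/7)Q; the wedge Ps − Pb = 14 gives 7 + (1/7)Q − (220 - Q) = 14, so Q' = 198.625.
Then Pb = 220 − 1·198.625 = 21.375 and Ps = 7 + (1/7)·198.625 = 35.375.
Government outlay = subsidy × quantity = 14 × 198.625 = 2780.75.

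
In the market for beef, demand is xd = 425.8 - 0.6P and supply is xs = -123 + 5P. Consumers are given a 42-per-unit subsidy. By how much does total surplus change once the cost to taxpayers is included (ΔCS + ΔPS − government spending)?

Net change in total surplus = -472.5

Pre-subsidy: 425.8 - 0.6P = -123 + 5P gives P* = 98, x* = 367.
With the rebate, buyers effectively pay Pb = Ps − 42, where Ps is the price sellers receive.
Demand in terms of Ps becomes xd = 425.8 − 0.6(Ps − 42) = 451 - 0.6Ps. Setting this equal to supply: 451 - 0.6Ps = -123 + 5Ps, so Ps = 102.5.
Buyers pay Pb = 102.5 − 42 = 60.5; x' = -123 + 5·102.5 = 389.5.
ΔCS = ½(367 + 389.5)(98 − 60.5) = 14184.375; ΔPS = ½(367 + 389.5)(102.5 − 98) = 1702.125.
Government spending = 42 × 389.5 = 16359.
Net change = 14184.375 + 1702.125 − 16359 = -472.5. The loss equals the DWL triangle ½·42·22.5.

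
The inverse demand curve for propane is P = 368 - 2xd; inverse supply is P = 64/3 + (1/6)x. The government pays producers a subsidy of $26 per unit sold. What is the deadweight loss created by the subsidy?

Deadweight loss = $156

Pre-subsidy: 368 - 2x = 64/3 + (1/6)x gives x* = 160 and P* = 48.
With the subsidy, sellers receive Ps = Pb + 26 for each unit, where Pb is the price buyers pay.
On the curves, Pb = 368 - 2x and Ps = 64/3 + (1/6)x; the wedge Ps − Pb = 26 gives 64/3 + (1/6)x − (368 - 2x) = 26, so x' = 172.
Then Pb = 368 − 2·172 = 24 and Ps = 64/3 + (1/6)·172 = 50.
The subsidy expands output by 172 − 160 = 12 past the efficient level; on those units the gap between marginal cost and willingness to pay runs from 0 up to 26.
DWL = ½ × 26 × 12 = 156.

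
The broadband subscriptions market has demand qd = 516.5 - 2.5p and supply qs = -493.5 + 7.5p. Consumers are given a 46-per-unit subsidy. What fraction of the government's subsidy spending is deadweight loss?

DWL / government spending = 115/934

Pre-subsidy: 516.5 - 2.5p = -493.5 + 7.5p gives p* = 101, q* = 264.
With the rebate, buyers effectively pay pb = ps − 46, where ps is the price sellers receive.
Demand in terms of ps becomes qd = 516.5 − 2.5(ps − 46) = 631.5 - 2.5ps. Setting this equal to supply: 631.5 - 2.5ps = -493.5 + 7.5ps, so ps = 112.5.
Buyers pay pb = 112.5 − 46 = 66.5; q' = -493.5 + 7.5·112.5 = 350.25.
ΔCS = ½(264 + 350.25)(101 − 66.5) = 10595.8125; ΔPS = ½(264 + 350.25)(112.5 − 101) = 3531.9375.
Government spending = 46 × 350.25 = 16111.5.
DWL = ½ × 46 × (350.25 − 264) = 1983.75; fraction = 1983.75 / 16111.5 = 115/934.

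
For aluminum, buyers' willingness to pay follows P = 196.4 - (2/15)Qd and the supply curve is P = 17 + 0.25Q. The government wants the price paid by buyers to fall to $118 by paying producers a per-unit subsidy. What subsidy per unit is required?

At a buyer price of 118, quantity demanded is 1473 − 7.5·118 = 588.
Sellers supply 588 only when they receive Ps = 17 + 0.25·588 = 164.
s = Ps − Pb = 164 − 118 = 46.

Required subsidy s = $46 per unit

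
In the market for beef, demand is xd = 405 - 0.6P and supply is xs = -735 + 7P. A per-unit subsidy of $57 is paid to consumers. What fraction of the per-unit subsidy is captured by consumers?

Pre-subsidy: 405 - 0.6P = -735 + 7P gives P* = 150, x* = 315.
With the rebate, buyers effectively pay Pb = Ps − 57, where Ps is the price sellers receive.
Demand in terms of Ps becomes xd = 405 − 0.6(Ps − 57) = 439.2 - 0.6Ps. Setting this equal to supply: 439.2 - 0.6Ps = -735 + 7Ps, so Ps = 154.5.
Buyers pay Pb = 154.5 − 57 = 97.5; x' = -735 + 7·154.5 = 346.5.
Buyers' price falls by P* − Pb = 150 − 97.5 = 52.5; sellers' price rises by Ps − P* = 154.5 − 150 = 4.5.
So consumers capture 52.5/57 = 35/38 of each unit of subsidy.

Consumer share = 35/38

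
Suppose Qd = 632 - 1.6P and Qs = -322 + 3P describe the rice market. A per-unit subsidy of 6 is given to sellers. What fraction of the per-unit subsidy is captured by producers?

Pre-subsidy: 632 - 1.6P = -322 + 3P gives P* = 4770/23, Q* = 6904/23.
With the subsidy, sellers receive Ps = Pb + 6 for each unit, where Pb is the price buyers pay.
Supply in terms of Pb becomes Qs = -322 + 3(Pb + 6) = -304 + 3Pb. Setting this equal to demand: 632 - 1.6Pb = -304 + 3Pb, so Pb = 4680/23.
Sellers receive Ps = 4680/23 + 6 = 4818/23; Q' = 632 − 1.6·(4680/23) = 7048/23.
Buyers' price falls by P* − Pb = 4770/23 − 4680/23 = 90/23; sellers' price rises by Ps − P* = 4818/23 − 4770/23 = 48/23.
So producers capture (48/23)/6 = 8/23 of each unit of subsidy.

Producer share = 8/23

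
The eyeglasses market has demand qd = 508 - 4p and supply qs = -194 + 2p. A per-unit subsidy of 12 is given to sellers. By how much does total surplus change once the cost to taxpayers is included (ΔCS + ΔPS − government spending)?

Pre-subsidy: 508 - 4p = -194 + 2p gives p* = 117, q* = 40.
With the subsidy, sellers receive ps = pb + 12 for each unit, where pb is the price buyers pay.
Supply in terms of pb becomes qs = -194 + 2(pb + 12) = -170 + 2pb. Setting this equal to demand: 508 - 4pb = -170 + 2pb, so pb = 113.
Sellers receive ps = 113 + 12 = 125; q' = 508 − 4·113 = 56.
ΔCS = ½(40 + 56)(117 − 113) = 192; ΔPS = ½(40 + 56)(125 − 117) = 384.
Government spending = 12 × 56 = 672.
Net change = 192 + 384 − 672 = -96. The loss equals the DWL triangle ½·12·16.

Net change in total surplus = -96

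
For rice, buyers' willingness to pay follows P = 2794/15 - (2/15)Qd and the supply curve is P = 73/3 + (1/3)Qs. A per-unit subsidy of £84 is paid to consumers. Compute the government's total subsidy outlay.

Government cost = £44268

Pre-subsidy: 2794/15 - (2/15)Q = 73/3 + (1/3)Q gives Q* = 347 and P* = 140.
With the rebate, buyers effectively pay Pb = Ps − 84, where Ps is the price sellers receive.
On the curves, Pb = 2794/15 - (2/15)Q and Ps = 73/3 + (1/3)Q; the wedge Ps − Pb = 84 gives 73/3 + (1/3)Q − (2794/15 - (2/15)Q) = 84, so Q' = 527.
Then Pb = 2794/15 − (2/15)·527 = 116 and Ps = 73/3 + (1/3)·527 = 200.
Government outlay = subsidy × quantity = 84 × 527 = 44268.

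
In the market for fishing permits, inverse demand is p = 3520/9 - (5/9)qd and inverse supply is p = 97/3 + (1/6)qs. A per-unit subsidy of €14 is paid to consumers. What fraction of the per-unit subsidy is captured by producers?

Producer share = 3/13

Pre-subsidy: 3520/9 - (5/9)q = 97/3 + (1/6)q gives q* = 6458/13 and p* = 4490/39.
With the rebate, buyers effectively pay pb = ps − 14, where ps is the price sellers receive.
On the curves, pb = 3520/9 - (5/9)q and ps = 97/3 + (1/6)q; the wedge ps − pb = 14 gives 97/3 + (1/6)q − (3520/9 - (5/9)q) = 14, so q' = 6710/13.
Then pb = 3520/9 − (5/9)·(6710/13) = 4070/39 and ps = 97/3 + (1/6)·(6710/13) = 4616/39.
Buyers' price falls by p* − pb = 4490/39 − 4070/39 = 140/13; sellers' price rises by ps − p* = 4616/39 − 4490/39 = 42/13.
So producers capture (42/13)/14 = 3/13 of each unit of subsidy.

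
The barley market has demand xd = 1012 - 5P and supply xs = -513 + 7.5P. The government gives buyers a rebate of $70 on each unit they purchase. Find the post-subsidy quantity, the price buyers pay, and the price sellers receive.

Pre-subsidy: 1012 - 5P = -513 + 7.5P gives P* = 122, x* = 402.
With the rebate, buyers effectively pay Pb = Ps − 70, where Ps is the price sellers receive.
Demand in terms of Ps becomes xd = 1012 − 5(Ps − 70) = 1362 - 5Ps. Setting this equal to supply: 1362 - 5Ps = -513 + 7.5Ps, so Ps = 150.
Buyers pay Pb = 150 − 70 = 80; x' = -513 + 7.5·150 = 612.

x' = 612; buyers pay $80; sellers receive $150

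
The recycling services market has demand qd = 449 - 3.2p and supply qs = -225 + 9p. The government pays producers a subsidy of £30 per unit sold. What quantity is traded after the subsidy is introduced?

q' = 20925/61

Pre-subsidy: 449 - 3.2p = -225 + 9p gives p* = 3370/61, q* = 16605/61.
With the subsidy, sellers receive ps = pb + 30 for each unit, where pb is the price buyers pay.
Supply in terms of pb becomes qs = -225 + 9(pb + 30) = 45 + 9pb. Setting this equal to demand: 449 - 3.2pb = 45 + 9pb, so pb = 2020/61.
Sellers receive ps = 2020/61 + 30 = 3850/61; q' = 449 − 3.2·(2020/61) = 20925/61.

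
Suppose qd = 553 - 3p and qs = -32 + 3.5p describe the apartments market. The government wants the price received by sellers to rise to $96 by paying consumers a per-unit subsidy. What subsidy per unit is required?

At a seller price of 96, quantity supplied is -32 + 3.5·96 = 304.
Buyers absorb 304 only when they pay pb with 553 − 3·pb = 304, i.e. pb = 83.
s = ps − pb = 96 − 83 = 13.

Required subsidy s = $13 per unit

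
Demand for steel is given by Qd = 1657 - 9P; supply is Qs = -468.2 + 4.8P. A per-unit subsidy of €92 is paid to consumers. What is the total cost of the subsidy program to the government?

Pre-subsidy: 1657 - 9P = -468.2 + 4.8P gives P* = 154, Q* = 271.
With the rebate, buyers effectively pay Pb = Ps − 92, where Ps is the price sellers receive.
Demand in terms of Ps becomes Qd = 1657 − 9(Ps − 92) = 2485 - 9Ps. Setting this equal to supply: 2485 - 9Ps = -468.2 + 4.8Ps, so Ps = 214.
Buyers pay Pb = 214 − 92 = 122; Q' = -468.2 + 4.8·214 = 559.
Government outlay = subsidy × quantity = 92 × 559 = 51428.

Government cost = €51428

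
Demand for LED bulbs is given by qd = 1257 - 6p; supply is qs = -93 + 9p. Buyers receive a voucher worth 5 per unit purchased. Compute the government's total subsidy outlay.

Pre-subsidy: 1257 - 6p = -93 + 9p gives p* = 90, q* = 717.
With the rebate, buyers effectively pay pb = ps − 5, where ps is the price sellers receive.
Demand in terms of ps becomes qd = 1257 − 6(ps − 5) = 1287 - 6ps. Setting this equal to supply: 1287 - 6ps = -93 + 9ps, so ps = 92.
Buyers pay pb = 92 − 5 = 87; q' = -93 + 9·92 = 735.
Government outlay = subsidy × quantity = 5 × 735 = 3675.

Government cost = 3675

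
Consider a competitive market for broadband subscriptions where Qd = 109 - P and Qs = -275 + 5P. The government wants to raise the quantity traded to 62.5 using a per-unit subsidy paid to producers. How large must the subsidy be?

Required subsidy s = 21 per unit

At Q = 62.5, invert demand for the buyer price: Pb = (109 − 62.5)/1 = 46.5; invert supply for the seller price: Ps = (62.5 − (-275))/5 = 67.5.
The subsidy must fill the gap: s = Ps − Pb = 67.5 − 46.5 = 21.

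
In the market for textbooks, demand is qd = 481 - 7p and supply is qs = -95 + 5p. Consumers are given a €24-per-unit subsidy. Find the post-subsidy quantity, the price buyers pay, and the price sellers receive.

Pre-subsidy: 481 - 7p = -95 + 5p gives p* = 48, q* = 145.
With the rebate, buyers effectively pay pb = ps − 24, where ps is the price sellers receive.
Demand in terms of ps becomes qd = 481 − 7(ps − 24) = 649 - 7ps. Setting this equal to supply: 649 - 7ps = -95 + 5ps, so ps = 62.
Buyers pay pb = 62 − 24 = 38; q' = -95 + 5·62 = 215.

q' = 215; buyers pay €38; sellers receive €62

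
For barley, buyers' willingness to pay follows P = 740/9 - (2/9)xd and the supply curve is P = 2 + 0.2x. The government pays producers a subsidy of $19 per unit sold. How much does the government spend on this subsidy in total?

Pre-subsidy: 740/9 - (2/9)x = 2 + 0.2x gives x* = 190 and P* = 40.
With the subsidy, sellers receive Ps = Pb + 19 for each unit, where Pb is the price buyers pay.
On the curves, Pb = 740/9 - (2/9)x and Ps = 2 + 0.2x; the wedge Ps − Pb = 19 gives 2 + 0.2x − (740/9 - (2/9)x) = 19, so x' = 235.
Then Pb = 740/9 − (2/9)·235 = 30 and Ps = 2 + 0.2·235 = 49.
Government outlay = subsidy × quantity = 19 × 235 = 4465.

Government cost = $4465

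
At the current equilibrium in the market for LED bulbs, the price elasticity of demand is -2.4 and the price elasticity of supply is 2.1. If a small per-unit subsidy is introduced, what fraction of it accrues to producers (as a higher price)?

For a small subsidy around the equilibrium, the benefit split depends on the relative slopes, which at a point are proportional to the elasticities.
Buyer share = εs/(εs + |εd|) = 2.1/(2.1 + 2.4) = 7/15; seller share = |εd|/(εs + |εd|) = 8/15.
So producers capture 8/15 of the subsidy.

Producer share = 8/15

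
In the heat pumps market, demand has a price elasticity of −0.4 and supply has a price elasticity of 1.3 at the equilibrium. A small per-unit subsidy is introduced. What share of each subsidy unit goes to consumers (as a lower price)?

For a small subsidy around the equilibrium, the benefit split depends on the relative slopes, which at a point are proportional to the elasticities.
Buyer share = εs/(εs + |εd|) = 1.3/(1.3 + 0.4) = 13/17; seller share = |εd|/(εs + |εd|) = 4/17.

Consumer share = 13/17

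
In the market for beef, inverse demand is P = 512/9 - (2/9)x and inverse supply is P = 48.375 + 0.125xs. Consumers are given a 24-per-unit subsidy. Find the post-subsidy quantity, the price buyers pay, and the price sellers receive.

Pre-subsidy: 512/9 - (2/9)x = 48.375 + 0.125x gives x* = 24.52 and P* = 51.44.
With the rebate, buyers effectively pay Pb = Ps − 24, where Ps is the price sellers receive.
On the curves, Pb = 512/9 - (2/9)x and Ps = 48.375 + 0.125x; the wedge Ps − Pb = 24 gives 48.375 + 0.125x − (512/9 - (2/9)x) = 24, so x' = 93.64.
Then Pb = 512/9 − (2/9)·93.64 = 36.08 and Ps = 48.375 + 0.125·93.64 = 60.08.

x' = 93.64; buyers pay 36.08; sellers receive 60.08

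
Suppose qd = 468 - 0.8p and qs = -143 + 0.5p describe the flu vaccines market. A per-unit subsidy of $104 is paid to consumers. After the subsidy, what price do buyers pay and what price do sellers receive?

Pre-subsidy: 468 - 0.8p = -143 + 0.5p gives p* = 470, q* = 92.
With the rebate, buyers effectively pay pb = ps − 104, where ps is the price sellers receive.
Demand in terms of ps becomes qd = 468 − 0.8(ps − 104) = 551.2 - 0.8ps. Setting this equal to supply: 551.2 - 0.8ps = -143 + 0.5ps, so ps = 534.
Buyers pay pb = 534 − 104 = 430; q' = -143 + 0.5·534 = 124.

Buyers pay $430; sellers receive $534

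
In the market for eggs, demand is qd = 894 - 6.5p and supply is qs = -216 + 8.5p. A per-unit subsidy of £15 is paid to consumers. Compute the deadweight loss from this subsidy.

Pre-subsidy: 894 - 6.5p = -216 + 8.5p gives p* = 74, q* = 413.
With the rebate, buyers effectively pay pb = ps − 15, where ps is the price sellers receive.
Demand in terms of ps becomes qd = 894 − 6.5(ps − 15) = 991.5 - 6.5ps. Setting this equal to supply: 991.5 - 6.5ps = -216 + 8.5ps, so ps = 80.5.
Buyers pay pb = 80.5 − 15 = 65.5; q' = -216 + 8.5·80.5 = 468.25.
The subsidy expands output by 468.25 − 413 = 55.25 past the efficient level; on those units the gap between marginal cost and willingness to pay runs from 0 up to 15.
DWL = ½ × 15 × 55.25 = 414.375.

Deadweight loss = £414.375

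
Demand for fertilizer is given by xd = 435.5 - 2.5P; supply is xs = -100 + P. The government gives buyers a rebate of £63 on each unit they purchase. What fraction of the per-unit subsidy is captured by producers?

Producer share = 5/7

Pre-subsidy: 435.5 - 2.5P = -100 + P gives P* = 153, x* = 53.
With the rebate, buyers effectively pay Pb = Ps − 63, where Ps is the price sellers receive.
Demand in terms of Ps becomes xd = 435.5 − 2.5(Ps − 63) = 593 - 2.5Ps. Setting this equal to supply: 593 - 2.5Ps = -100 + Ps, so Ps = 198.
Buyers pay Pb = 198 − 63 = 135; x' = -100 + 1·198 = 98.
Buyers' price falls by P* − Pb = 153 − 135 = 18; sellers' price rises by Ps − P* = 198 − 153 = 45.
So producers capture 45/63 = 5/7 of each unit of subsidy.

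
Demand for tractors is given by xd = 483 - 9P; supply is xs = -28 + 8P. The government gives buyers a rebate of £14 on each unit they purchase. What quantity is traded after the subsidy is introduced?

x' = 4620/17

Pre-subsidy: 483 - 9P = -28 + 8P gives P* = 511/17, x* = 3612/17.
With the rebate, buyers effectively pay Pb = Ps − 14, where Ps is the price sellers receive.
Demand in terms of Ps becomes xd = 483 − 9(Ps − 14) = 609 - 9Ps. Setting this equal to supply: 609 - 9Ps = -28 + 8Ps, so Ps = 637/17.
Buyers pay Pb = 637/17 − 14 = 399/17; x' = -28 + 8·(637/17) = 4620/17.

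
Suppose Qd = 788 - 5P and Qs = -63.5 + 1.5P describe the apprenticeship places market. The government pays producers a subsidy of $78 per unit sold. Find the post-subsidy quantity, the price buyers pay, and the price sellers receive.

Pre-subsidy: 788 - 5P = -63.5 + 1.5P gives P* = 131, Q* = 133.
With the subsidy, sellers receive Ps = Pb + 78 for each unit, where Pb is the price buyers pay.
Supply in terms of Pb becomes Qs = -63.5 + 1.5(Pb + 78) = 53.5 + 1.5Pb. Setting this equal to demand: 788 - 5Pb = 53.5 + 1.5Pb, so Pb = 113.
Sellers receive Ps = 113 + 78 = 191; Q' = 788 − 5·113 = 223.

Q' = 223; buyers pay $113; sellers receive $191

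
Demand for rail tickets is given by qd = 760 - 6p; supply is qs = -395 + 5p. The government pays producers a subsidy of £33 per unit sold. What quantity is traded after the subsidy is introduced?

Pre-subsidy: 760 - 6p = -395 + 5p gives p* = 105, q* = 130.
With the subsidy, sellers receive ps = pb + 33 for each unit, where pb is the price buyers pay.
Supply in terms of pb becomes qs = -395 + 5(pb + 33) = -230 + 5pb. Setting this equal to demand: 760 - 6pb = -230 + 5pb, so pb = 90.
Sellers receive ps = 90 + 33 = 123; q' = 760 − 6·90 = 220.

q' = 220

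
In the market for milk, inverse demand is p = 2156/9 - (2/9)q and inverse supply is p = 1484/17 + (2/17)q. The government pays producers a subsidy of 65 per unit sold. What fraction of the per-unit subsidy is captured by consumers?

Consumer share = 17/26

Pre-subsidy: 2156/9 - (2/9)q = 1484/17 + (2/17)q gives q* = 448 and p* = 140.
With the subsidy, sellers receive ps = pb + 65 for each unit, where pb is the price buyers pay.
On the curves, pb = 2156/9 - (2/9)q and ps = 1484/17 + (2/17)q; the wedge ps − pb = 65 gives 1484/17 + (2/17)q − (2156/9 - (2/9)q) = 65, so q' = 639.25.
Then pb = 2156/9 − (2/9)·639.25 = 97.5 and ps = 1484/17 + (2/17)·639.25 = 162.5.
Buyers' price falls by p* − pb = 140 − 97.5 = 42.5; sellers' price rises by ps − p* = 162.5 − 140 = 22.5.
So consumers capture 42.5/65 = 17/26 of each unit of subsidy.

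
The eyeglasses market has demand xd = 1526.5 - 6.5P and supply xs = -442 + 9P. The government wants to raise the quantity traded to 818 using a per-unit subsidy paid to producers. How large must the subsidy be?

At x = 818, invert demand for the buyer price: Pb = (1526.5 − 818)/6.5 = 109; invert supply for the seller price: Ps = (818 − (-442))/9 = 140.
The subsidy must fill the gap: s = Ps − Pb = 140 − 109 = 31.

Required subsidy s = 31 per unit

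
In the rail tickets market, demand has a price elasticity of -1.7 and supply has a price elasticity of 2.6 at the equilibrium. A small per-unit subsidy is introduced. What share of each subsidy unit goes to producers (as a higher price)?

Producer share = 17/43

For a small subsidy around the equilibrium, the benefit split depends on the relative slopes, which at a point are proportional to the elasticities.
Buyer share = εs/(εs + |εd|) = 2.6/(2.6 + 1.7) = 26/43; seller share = |εd|/(εs + |εd|) = 17/43.
So producers capture 17/43 of the subsidy.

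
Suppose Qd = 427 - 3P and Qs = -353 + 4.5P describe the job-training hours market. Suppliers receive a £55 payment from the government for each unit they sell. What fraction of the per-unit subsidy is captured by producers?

Pre-subsidy: 427 - 3P = -353 + 4.5P gives P* = 104, Q* = 115.
With the subsidy, sellers receive Ps = Pb + 55 for each unit, where Pb is the price buyers pay.
Supply in terms of Pb becomes Qs = -353 + 4.5(Pb + 55) = -105.5 + 4.5Pb. Setting this equal to demand: 427 - 3Pb = -105.5 + 4.5Pb, so Pb = 71.
Sellers receive Ps = 71 + 55 = 126; Q' = 427 − 3·71 = 214.
Buyers' price falls by P* − Pb = 104 − 71 = 33; sellers' price rises by Ps − P* = 126 − 104 = 22.
So producers capture 22/55 = 0.4 of each unit of subsidy.

Producer share = 0.4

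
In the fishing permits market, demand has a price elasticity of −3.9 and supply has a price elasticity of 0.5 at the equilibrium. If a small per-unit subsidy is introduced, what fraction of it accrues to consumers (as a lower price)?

Consumer share = 5/44

For a small subsidy around the equilibrium, the benefit split depends on the relative slopes, which at a point are proportional to the elasticities.
Buyer share = εs/(εs + |εd|) = 0.5/(0.5 + 3.9) = 5/44; seller share = |εd|/(εs + |εd|) = 39/44.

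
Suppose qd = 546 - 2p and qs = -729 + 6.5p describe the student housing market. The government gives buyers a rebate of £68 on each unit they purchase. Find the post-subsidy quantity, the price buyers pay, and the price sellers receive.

q' = 350; buyers pay £98; sellers receive £166

Pre-subsidy: 546 - 2p = -729 + 6.5p gives p* = 150, q* = 246.
With the rebate, buyers effectively pay pb = ps − 68, where ps is the price sellers receive.
Demand in terms of ps becomes qd = 546 − 2(ps − 68) = 682 - 2ps. Setting this equal to supply: 682 - 2ps = -729 + 6.5ps, so ps = 166.
Buyers pay pb = 166 − 68 = 98; q' = -729 + 6.5·166 = 350.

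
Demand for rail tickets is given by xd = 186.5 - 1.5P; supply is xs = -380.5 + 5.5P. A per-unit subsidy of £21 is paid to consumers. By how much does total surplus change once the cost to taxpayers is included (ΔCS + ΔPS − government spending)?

Net change in total surplus = -£259.875

Pre-subsidy: 186.5 - 1.5P = -380.5 + 5.5P gives P* = 81, x* = 65.
With the rebate, buyers effectively pay Pb = Ps − 21, where Ps is the price sellers receive.
Demand in terms of Ps becomes xd = 186.5 − 1.5(Ps − 21) = 218 - 1.5Ps. Setting this equal to supply: 218 - 1.5Ps = -380.5 + 5.5Ps, so Ps = 85.5.
Buyers pay Pb = 85.5 − 21 = 64.5; x' = -380.5 + 5.5·85.5 = 89.75.
ΔCS = ½(65 + 89.75)(81 − 64.5) = 1276.6875; ΔPS = ½(65 + 89.75)(85.5 − 81) = 348.1875.
Government spending = 21 × 89.75 = 1884.75.
Net change = 1276.6875 + 348.1875 − 1884.75 = -259.875. The loss equals the DWL triangle ½·21·24.75.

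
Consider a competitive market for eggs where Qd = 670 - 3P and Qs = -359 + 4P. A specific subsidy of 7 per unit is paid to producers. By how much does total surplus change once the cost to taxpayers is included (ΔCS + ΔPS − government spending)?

Pre-subsidy: 670 - 3P = -359 + 4P gives P* = 147, Q* = 229.
With the subsidy, sellers receive Ps = Pb + 7 for each unit, where Pb is the price buyers pay.
Supply in terms of Pb becomes Qs = -359 + 4(Pb + 7) = -331 + 4Pb. Setting this equal to demand: 670 - 3Pb = -331 + 4Pb, so Pb = 143.
Sellers receive Ps = 143 + 7 = 150; Q' = 670 − 3·143 = 241.
ΔCS = ½(229 + 241)(147 − 143) = 940; ΔPS = ½(229 + 241)(150 − 147) = 705.
Government spending = 7 × 241 = 1687.
Net change = 940 + 705 − 1687 = -42. The loss equals the DWL triangle ½·7·12.

Net change in total surplus = -42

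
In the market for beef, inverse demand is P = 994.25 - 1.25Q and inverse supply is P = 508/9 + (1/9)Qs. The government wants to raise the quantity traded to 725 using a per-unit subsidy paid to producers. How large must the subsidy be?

Required subsidy s = 49 per unit

At Q = 725, from the demand curve buyers pay Pb = 994.25 − 1.25·725 = 88; from the supply curve sellers need Ps = 508/9 + (1/9)·725 = 137.
The subsidy must fill the gap: s = Ps − Pb = 137 − 88 = 49.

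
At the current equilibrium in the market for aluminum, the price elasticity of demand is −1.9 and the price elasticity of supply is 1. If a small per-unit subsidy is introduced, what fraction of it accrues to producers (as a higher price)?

For a small subsidy around the equilibrium, the benefit split depends on the relative slopes, which at a point are proportional to the elasticities.
Buyer share = εs/(εs + |εd|) = 1/(1 + 1.9) = 10/29; seller share = |εd|/(εs + |εd|) = 19/29.
So producers capture 19/29 of the subsidy.

Producer share = 19/29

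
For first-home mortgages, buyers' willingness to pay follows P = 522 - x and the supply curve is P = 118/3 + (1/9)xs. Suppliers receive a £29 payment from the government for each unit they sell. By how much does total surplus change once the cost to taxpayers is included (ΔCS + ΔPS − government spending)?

Net change in total surplus = -£378.45

Pre-subsidy: 522 - x = 118/3 + (1/9)x gives x* = 434.4 and P* = 87.6.
With the subsidy, sellers receive Ps = Pb + 29 for each unit, where Pb is the price buyers pay.
On the curves, Pb = 522 - x and Ps = 118/3 + (1/9)x; the wedge Ps − Pb = 29 gives 118/3 + (1/9)x − (522 - x) = 29, so x' = 460.5.
Then Pb = 522 − 1·460.5 = 61.5 and Ps = 118/3 + (1/9)·460.5 = 90.5.
ΔCS = ½(434.4 + 460.5)(87.6 − 61.5) = 11678.445; ΔPS = ½(434.4 + 460.5)(90.5 − 87.6) = 1297.605.
Government spending = 29 × 460.5 = 13354.5.
Net change = 11678.445 + 1297.605 − 13354.5 = -378.45. The loss equals the DWL triangle ½·29·26.1.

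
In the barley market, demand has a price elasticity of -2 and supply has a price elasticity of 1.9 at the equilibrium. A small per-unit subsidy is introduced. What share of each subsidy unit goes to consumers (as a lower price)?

For a small subsidy around the equilibrium, the benefit split depends on the relative slopes, which at a point are proportional to the elasticities.
Buyer share = εs/(εs + |εd|) = 1.9/(1.9 + 2) = 19/39; seller share = |εd|/(εs + |εd|) = 20/39.

Consumer share = 19/39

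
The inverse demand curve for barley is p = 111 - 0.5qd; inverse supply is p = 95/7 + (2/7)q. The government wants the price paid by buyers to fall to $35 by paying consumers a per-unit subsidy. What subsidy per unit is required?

At a buyer price of 35, quantity demanded is 222 − 2·35 = 152.
Sellers supply 152 only when they receive ps = 95/7 + (2/7)·152 = 57.
s = ps − pb = 57 − 35 = 22.

Required subsidy s = $22 per unit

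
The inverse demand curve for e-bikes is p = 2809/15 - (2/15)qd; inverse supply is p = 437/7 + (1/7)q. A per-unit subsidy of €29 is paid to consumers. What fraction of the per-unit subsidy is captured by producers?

Producer share = 15/29

Pre-subsidy: 2809/15 - (2/15)q = 437/7 + (1/7)q gives q* = 452 and p* = 127.
With the rebate, buyers effectively pay pb = ps − 29, where ps is the price sellers receive.
On the curves, pb = 2809/15 - (2/15)q and ps = 437/7 + (1/7)q; the wedge ps − pb = 29 gives 437/7 + (1/7)q − (2809/15 - (2/15)q) = 29, so q' = 557.
Then pb = 2809/15 − (2/15)·557 = 113 and ps = 437/7 + (1/7)·557 = 142.
Buyers' price falls by p* − pb = 127 − 113 = 14; sellers' price rises by ps − p* = 142 − 127 = 15.
So producers capture 15/29 = 15/29 of each unit of subsidy.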